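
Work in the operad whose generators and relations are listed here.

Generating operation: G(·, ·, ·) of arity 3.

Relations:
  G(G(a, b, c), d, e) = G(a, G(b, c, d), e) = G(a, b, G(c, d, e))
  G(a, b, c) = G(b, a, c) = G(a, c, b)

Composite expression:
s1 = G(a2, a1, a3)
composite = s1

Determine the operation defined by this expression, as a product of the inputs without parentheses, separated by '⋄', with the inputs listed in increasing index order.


a1 ⋄ a2 ⋄ a3

Shape and order are irrelevant to G; the a-input set decides.
G(a2, a1, a3) spells out as a2 ⋄ a1 ⋄ a3
commutativity sorts the factors: a1 ⋄ a2 ⋄ a3


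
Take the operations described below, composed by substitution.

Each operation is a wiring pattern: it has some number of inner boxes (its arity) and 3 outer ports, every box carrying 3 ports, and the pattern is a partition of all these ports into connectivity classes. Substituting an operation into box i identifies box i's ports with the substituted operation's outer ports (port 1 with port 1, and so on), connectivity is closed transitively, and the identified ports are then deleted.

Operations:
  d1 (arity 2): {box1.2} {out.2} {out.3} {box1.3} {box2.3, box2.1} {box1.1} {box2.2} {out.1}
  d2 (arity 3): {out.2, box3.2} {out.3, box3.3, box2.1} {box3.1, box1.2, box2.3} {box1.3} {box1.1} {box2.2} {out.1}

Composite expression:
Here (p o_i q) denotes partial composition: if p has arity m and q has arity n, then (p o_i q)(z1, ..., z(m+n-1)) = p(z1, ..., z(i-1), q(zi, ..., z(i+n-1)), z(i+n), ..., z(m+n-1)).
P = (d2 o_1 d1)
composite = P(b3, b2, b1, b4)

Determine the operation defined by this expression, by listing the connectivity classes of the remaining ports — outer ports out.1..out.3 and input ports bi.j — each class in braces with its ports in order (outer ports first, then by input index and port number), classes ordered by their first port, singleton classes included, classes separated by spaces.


{out.1} {out.2, b4.2} {out.3, b1.1, b4.3} {b1.2} {b1.3, b4.1} {b2.1, b2.3} {b2.2} {b3.1} {b3.2} {b3.3}


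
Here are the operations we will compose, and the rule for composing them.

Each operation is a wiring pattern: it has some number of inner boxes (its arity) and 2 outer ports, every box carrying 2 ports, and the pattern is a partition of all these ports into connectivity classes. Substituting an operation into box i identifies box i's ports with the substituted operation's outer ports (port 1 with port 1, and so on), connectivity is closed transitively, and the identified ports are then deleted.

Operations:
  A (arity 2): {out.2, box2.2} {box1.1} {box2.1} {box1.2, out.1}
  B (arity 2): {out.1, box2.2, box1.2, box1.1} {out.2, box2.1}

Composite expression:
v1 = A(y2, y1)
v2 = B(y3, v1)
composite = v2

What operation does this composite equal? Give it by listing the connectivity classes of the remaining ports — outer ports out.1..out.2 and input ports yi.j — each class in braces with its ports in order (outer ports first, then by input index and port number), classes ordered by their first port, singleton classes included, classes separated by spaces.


{out.1, y1.2, y3.1, y3.2} {out.2, y2.2} {y1.1} {y2.1}

Two ports join when wires chain via B-identified ports.
after A, the pattern on (y2, y1) reads {out.1, y2.2} {out.2, y1.2} {y1.1} {y2.1} (out.j = its outer ports)
after B, the pattern on (y3, y2, y1) reads {out.1, y1.2, y3.1, y3.2} {out.2, y2.2} {y1.1} {y2.1} (out.j = its outer ports)


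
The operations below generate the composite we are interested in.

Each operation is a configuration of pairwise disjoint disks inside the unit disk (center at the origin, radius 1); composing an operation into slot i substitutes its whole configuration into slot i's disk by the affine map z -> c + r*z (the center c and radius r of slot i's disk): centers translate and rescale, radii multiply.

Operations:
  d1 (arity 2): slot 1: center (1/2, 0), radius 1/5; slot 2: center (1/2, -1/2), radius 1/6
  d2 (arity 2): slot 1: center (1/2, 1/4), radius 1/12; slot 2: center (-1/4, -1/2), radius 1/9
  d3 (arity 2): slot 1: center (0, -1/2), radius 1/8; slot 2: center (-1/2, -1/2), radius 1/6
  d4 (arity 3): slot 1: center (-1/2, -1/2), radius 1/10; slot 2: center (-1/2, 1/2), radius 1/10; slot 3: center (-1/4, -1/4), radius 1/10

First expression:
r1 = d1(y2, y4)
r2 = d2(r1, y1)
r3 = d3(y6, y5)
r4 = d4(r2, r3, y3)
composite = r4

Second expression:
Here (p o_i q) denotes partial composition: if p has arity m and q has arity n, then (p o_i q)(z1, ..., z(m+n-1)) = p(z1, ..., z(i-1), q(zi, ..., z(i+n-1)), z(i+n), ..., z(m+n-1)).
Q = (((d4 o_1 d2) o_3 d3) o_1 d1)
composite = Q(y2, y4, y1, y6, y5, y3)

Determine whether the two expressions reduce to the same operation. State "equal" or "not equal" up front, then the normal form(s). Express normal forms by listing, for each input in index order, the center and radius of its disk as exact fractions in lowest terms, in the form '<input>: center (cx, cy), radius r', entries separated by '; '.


equal; the common form is y1: center (-21/40, -11/20), radius 1/90; y2: center (-107/240, -19/40), radius 1/600; y3: center (-1/4, -1/4), radius 1/10; y4: center (-107/240, -23/48), radius 1/720; y5: center (-11/20, 9/20), radius 1/60; y6: center (-1/2, 9/20), radius 1/80

The first expression, normalized: y1: center (-21/40, -11/20), radius 1/90; y2: center (-107/240, -19/40), radius 1/600; y3: center (-1/4, -1/4), radius 1/10; y4: center (-107/240, -23/48), radius 1/720; y5: center (-11/20, 9/20), radius 1/60; y6: center (-1/2, 9/20), radius 1/80
The second expression, normalized: y1: center (-21/40, -11/20), radius 1/90; y2: center (-107/240, -19/40), radius 1/600; y3: center (-1/4, -1/4), radius 1/10; y4: center (-107/240, -23/48), radius 1/720; y5: center (-11/20, 9/20), radius 1/60; y6: center (-1/2, 9/20), radius 1/80
Identical normal forms: equal.


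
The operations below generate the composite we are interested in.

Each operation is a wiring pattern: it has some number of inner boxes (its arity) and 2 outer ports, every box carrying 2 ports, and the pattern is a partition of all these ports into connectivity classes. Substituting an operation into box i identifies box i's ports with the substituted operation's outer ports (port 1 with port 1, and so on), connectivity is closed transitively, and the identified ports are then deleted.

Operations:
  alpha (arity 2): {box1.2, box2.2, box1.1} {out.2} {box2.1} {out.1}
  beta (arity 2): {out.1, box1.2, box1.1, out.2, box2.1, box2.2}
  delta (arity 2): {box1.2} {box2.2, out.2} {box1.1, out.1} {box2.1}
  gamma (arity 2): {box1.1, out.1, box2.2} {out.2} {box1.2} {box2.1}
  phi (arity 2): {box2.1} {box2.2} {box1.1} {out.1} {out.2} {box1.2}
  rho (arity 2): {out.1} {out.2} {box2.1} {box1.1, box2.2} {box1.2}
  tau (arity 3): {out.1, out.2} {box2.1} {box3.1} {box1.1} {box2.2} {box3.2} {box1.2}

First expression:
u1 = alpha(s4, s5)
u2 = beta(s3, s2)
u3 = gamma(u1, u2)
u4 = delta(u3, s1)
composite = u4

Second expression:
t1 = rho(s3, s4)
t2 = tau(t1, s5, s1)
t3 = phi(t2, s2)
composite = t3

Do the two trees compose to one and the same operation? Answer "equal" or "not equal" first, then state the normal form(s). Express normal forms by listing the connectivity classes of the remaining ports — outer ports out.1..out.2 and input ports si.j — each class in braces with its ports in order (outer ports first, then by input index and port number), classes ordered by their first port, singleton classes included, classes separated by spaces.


not equal; the first gives {out.1, s2.1, s2.2, s3.1, s3.2} {out.2, s1.2} {s1.1} {s4.1, s4.2, s5.2} {s5.1} and the second {out.1} {out.2} {s1.1} {s1.2} {s2.1} {s2.2} {s3.1, s4.2} {s3.2} {s4.1} {s5.1} {s5.2}

Reducing the first expression gives {out.1, s2.1, s2.2, s3.1, s3.2} {out.2, s1.2} {s1.1} {s4.1, s4.2, s5.2} {s5.1}
Reducing the second expression gives {out.1} {out.2} {s1.1} {s1.2} {s2.1} {s2.2} {s3.1, s4.2} {s3.2} {s4.1} {s5.1} {s5.2}
Different reductions; not equal.


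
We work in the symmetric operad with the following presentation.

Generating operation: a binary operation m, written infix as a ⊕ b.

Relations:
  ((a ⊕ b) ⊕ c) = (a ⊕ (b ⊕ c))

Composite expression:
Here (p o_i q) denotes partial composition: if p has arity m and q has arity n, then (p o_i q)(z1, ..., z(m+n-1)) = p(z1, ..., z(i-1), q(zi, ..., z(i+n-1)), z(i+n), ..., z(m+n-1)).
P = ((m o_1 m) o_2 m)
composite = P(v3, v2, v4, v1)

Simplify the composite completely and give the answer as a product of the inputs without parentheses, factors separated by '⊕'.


v3 ⊕ v2 ⊕ v4 ⊕ v1

Associativity of m dissolves the nesting; only the v-input order survives.
(v2 ⊕ v4) collapses to v2 ⊕ v4
(v3 ⊕ (v2 ⊕ v4)) collapses to v3 ⊕ v2 ⊕ v4
((v3 ⊕ (v2 ⊕ v4)) ⊕ v1) collapses to v3 ⊕ v2 ⊕ v4 ⊕ v1


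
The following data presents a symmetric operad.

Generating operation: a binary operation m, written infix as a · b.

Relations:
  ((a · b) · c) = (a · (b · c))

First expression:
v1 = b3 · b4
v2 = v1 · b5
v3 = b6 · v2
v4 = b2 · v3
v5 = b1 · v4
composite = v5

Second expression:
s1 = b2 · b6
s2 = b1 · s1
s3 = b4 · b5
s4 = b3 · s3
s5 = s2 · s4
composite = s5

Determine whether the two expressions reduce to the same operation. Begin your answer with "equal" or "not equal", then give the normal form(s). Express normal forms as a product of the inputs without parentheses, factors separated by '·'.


equal — both sides give b1 · b2 · b6 · b3 · b4 · b5


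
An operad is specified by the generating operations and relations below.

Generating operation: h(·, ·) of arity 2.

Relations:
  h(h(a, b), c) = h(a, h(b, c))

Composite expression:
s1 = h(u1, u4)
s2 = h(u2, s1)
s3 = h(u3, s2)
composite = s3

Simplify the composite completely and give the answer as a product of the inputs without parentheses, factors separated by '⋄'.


u3 ⋄ u2 ⋄ u1 ⋄ u4


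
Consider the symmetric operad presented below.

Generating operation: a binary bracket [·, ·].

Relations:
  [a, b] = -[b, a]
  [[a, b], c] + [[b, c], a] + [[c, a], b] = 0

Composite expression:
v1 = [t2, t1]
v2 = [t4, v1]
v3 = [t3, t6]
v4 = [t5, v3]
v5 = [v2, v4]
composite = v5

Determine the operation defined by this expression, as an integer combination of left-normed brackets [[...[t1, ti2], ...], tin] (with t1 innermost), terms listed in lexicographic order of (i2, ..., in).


-[[[[[t1, t2], t4], t3], t6], t5] + [[[[[t1, t2], t4], t5], t3], t6] - [[[[[t1, t2], t4], t5], t6], t3] + [[[[[t1, t2], t4], t6], t3], t5]

A multilinear Lie element is pinned by t1-initial words (t1 innermost).
Composite bracket: [[t4, [t2, t1]], [t5, [t3, t6]]]
Applying ab - ba throughout gives 32 signed words (2^5 = 32).
Words beginning with t1 determine it all:
  the word t1t2t4t3t6t5 carries sign -1 and contributes -[[[[[t1, t2], t4], t3], t6], t5]
  the word t1t2t4t5t3t6 carries sign +1 and contributes +[[[[[t1, t2], t4], t5], t3], t6]
  the word t1t2t4t5t6t3 carries sign -1 and contributes -[[[[[t1, t2], t4], t5], t6], t3]
  the word t1t2t4t6t3t5 carries sign +1 and contributes +[[[[[t1, t2], t4], t6], t3], t5]


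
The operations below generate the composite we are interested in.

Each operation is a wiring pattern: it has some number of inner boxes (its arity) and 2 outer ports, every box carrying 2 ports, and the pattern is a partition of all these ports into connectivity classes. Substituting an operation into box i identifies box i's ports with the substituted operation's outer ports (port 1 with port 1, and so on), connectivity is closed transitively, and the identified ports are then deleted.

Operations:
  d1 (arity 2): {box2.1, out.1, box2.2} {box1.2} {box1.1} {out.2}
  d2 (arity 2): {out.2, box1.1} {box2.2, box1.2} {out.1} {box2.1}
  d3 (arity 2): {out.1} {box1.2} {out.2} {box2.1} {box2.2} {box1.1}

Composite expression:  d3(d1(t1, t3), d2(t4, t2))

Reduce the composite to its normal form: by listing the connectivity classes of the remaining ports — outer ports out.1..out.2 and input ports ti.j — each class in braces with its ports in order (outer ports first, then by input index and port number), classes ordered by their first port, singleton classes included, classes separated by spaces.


Treat the ports identified at d3 as solder joints: merge, then drop.
the subtree at d1 composes to {out.1, t3.1, t3.2} {out.2} {t1.1} {t1.2} on (t1, t3); out.j = own outer ports
the subtree at d2 composes to {out.1} {out.2, t4.1} {t2.1} {t2.2, t4.2} on (t4, t2); out.j = own outer ports
the subtree at d3 composes to {out.1} {out.2} {t1.1} {t1.2} {t2.1} {t2.2, t4.2} {t3.1, t3.2} {t4.1} on (t1, t3, t4, t2); out.j = own outer ports

{out.1} {out.2} {t1.1} {t1.2} {t2.1} {t2.2, t4.2} {t3.1, t3.2} {t4.1}


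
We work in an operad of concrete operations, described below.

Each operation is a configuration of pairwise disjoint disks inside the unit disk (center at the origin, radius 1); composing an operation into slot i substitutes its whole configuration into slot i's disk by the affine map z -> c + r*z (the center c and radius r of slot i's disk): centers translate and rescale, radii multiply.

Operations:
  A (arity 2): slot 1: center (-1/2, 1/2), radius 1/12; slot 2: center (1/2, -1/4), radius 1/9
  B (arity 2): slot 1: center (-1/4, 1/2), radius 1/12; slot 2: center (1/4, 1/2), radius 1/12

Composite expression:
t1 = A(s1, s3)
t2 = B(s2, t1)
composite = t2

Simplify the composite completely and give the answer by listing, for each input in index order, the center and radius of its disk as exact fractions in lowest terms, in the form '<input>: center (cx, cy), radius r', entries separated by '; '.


s1: center (5/24, 13/24), radius 1/144; s2: center (-1/4, 1/2), radius 1/12; s3: center (7/24, 23/48), radius 1/108

Affine substitution under B: radii multiply and s-centers shift.
tracing s2 down its 1-map path: center (-1/4, 1/2), radius 1/12
tracing s1 down its 2-map path: center (5/24, 13/24), radius 1/144
tracing s3 down its 2-map path: center (7/24, 23/48), radius 1/108


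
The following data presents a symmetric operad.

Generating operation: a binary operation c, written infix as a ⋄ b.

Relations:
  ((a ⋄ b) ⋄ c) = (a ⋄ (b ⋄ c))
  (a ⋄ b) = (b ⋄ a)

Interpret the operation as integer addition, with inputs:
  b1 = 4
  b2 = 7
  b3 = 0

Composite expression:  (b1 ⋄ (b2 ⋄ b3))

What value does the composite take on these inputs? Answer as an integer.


11

(b2 ⋄ b3) = 7
(b1 ⋄ (b2 ⋄ b3)) = 11


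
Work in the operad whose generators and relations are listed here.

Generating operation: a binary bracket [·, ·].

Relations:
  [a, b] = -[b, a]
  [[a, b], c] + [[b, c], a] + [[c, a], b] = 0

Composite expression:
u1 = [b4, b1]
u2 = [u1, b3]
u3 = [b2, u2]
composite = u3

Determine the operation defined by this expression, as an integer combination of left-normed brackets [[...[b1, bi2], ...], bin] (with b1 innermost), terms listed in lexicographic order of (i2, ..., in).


Antisymmetry and Jacobi reduce to b1-anchored left-normed brackets.
Composite bracket: [b2, [[b4, b1], b3]]
Each bracket splits as ab - ba, giving 8 signed words (2^3 = 8).
Collect the words opening with b1:
  word b1b4b3b2 has sign +1, contributing +[[[b1, b4], b3], b2]

[[[b1, b4], b3], b2]


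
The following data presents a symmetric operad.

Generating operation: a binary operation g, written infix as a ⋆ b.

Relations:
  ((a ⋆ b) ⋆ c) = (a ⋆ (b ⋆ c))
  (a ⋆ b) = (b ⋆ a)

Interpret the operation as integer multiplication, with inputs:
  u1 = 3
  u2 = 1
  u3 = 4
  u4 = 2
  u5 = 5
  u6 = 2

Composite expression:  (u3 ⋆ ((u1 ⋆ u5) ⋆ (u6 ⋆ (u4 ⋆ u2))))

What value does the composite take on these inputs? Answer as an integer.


(u1 ⋆ u5) = 15
(u4 ⋆ u2) = 2
(u6 ⋆ (u4 ⋆ u2)) = 4
((u1 ⋆ u5) ⋆ (u6 ⋆ (u4 ⋆ u2))) = 60
(u3 ⋆ ((u1 ⋆ u5) ⋆ (u6 ⋆ (u4 ⋆ u2)))) = 240

240


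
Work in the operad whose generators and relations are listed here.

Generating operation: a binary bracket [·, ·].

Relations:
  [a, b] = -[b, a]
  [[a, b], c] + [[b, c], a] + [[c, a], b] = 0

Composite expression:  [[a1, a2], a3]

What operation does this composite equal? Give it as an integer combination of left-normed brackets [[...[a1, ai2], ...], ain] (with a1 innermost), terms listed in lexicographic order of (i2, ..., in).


[[a1, a2], a3]

A multilinear Lie element is pinned by a1-initial words (a1 innermost).
Composite bracket: [[a1, a2], a3]
Full expansion: 4 signed words from ab - ba (2^2 = 4).
Only words starting with a1 matter:
  the word a1a2a3 carries sign +1 and contributes +[[a1, a2], a3]


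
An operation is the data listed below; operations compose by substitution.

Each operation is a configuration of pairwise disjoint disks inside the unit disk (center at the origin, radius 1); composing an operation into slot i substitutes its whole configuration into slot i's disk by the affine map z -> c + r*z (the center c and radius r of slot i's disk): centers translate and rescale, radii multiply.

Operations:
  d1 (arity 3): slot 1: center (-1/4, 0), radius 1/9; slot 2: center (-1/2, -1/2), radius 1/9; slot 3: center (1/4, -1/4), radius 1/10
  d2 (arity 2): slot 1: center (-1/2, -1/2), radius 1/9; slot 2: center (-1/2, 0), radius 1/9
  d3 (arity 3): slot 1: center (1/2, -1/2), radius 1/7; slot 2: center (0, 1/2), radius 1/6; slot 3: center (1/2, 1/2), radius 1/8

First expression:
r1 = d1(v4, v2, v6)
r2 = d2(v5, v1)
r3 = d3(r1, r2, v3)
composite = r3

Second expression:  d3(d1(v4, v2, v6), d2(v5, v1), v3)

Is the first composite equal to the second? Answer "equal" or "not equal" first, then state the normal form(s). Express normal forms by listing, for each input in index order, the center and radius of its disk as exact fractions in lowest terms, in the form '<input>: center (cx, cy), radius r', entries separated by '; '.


The first expression, normalized: v1: center (-1/12, 1/2), radius 1/54; v2: center (3/7, -4/7), radius 1/63; v3: center (1/2, 1/2), radius 1/8; v4: center (13/28, -1/2), radius 1/63; v5: center (-1/12, 5/12), radius 1/54; v6: center (15/28, -15/28), radius 1/70
The second expression, normalized: v1: center (-1/12, 1/2), radius 1/54; v2: center (3/7, -4/7), radius 1/63; v3: center (1/2, 1/2), radius 1/8; v4: center (13/28, -1/2), radius 1/63; v5: center (-1/12, 5/12), radius 1/54; v6: center (15/28, -15/28), radius 1/70
Same normal form: equal.

equal: each reduces to v1: center (-1/12, 1/2), radius 1/54; v2: center (3/7, -4/7), radius 1/63; v3: center (1/2, 1/2), radius 1/8; v4: center (13/28, -1/2), radius 1/63; v5: center (-1/12, 5/12), radius 1/54; v6: center (15/28, -15/28), radius 1/70


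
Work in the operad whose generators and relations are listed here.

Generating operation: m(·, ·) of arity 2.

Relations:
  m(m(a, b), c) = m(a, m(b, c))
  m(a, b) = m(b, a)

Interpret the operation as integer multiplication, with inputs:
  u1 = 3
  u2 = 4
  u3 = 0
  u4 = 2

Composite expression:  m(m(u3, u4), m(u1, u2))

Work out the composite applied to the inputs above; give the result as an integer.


0

m(u3, u4) = 0
m(u1, u2) = 12
m(m(u3, u4), m(u1, u2)) = 0


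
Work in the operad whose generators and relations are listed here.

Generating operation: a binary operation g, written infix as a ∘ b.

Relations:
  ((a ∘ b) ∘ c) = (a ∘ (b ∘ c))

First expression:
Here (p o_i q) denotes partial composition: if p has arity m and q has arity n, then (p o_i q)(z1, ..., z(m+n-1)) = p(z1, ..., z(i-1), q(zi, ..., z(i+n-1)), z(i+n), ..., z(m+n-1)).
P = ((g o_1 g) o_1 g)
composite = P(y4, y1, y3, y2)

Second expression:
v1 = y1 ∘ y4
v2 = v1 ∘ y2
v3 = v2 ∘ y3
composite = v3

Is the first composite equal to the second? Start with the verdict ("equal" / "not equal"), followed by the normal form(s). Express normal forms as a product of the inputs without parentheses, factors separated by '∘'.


not equal; first: y4 ∘ y1 ∘ y3 ∘ y2; second: y1 ∘ y4 ∘ y2 ∘ y3


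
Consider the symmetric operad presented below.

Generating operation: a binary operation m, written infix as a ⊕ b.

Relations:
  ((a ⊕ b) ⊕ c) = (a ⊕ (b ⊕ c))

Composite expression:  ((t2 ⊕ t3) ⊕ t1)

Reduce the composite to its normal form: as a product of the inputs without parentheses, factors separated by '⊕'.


Under associativity of m, the answer is the t's in reading order.
(t2 ⊕ t3) reduces to t2 ⊕ t3
((t2 ⊕ t3) ⊕ t1) reduces to t2 ⊕ t3 ⊕ t1

t2 ⊕ t3 ⊕ t1


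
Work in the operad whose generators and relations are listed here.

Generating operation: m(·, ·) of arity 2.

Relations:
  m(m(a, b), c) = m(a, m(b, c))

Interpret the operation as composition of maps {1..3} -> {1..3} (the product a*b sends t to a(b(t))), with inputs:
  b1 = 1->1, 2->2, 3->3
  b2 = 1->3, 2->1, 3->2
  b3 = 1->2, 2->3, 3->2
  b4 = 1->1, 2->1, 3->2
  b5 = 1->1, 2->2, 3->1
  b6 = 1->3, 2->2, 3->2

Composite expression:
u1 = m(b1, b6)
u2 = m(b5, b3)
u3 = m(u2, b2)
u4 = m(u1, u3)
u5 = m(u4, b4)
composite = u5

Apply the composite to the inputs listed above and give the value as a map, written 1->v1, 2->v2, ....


m(b1, b6) = 1->3, 2->2, 3->2
m(b5, b3) = 1->2, 2->1, 3->2
m(m(b5, b3), b2) = 1->2, 2->2, 3->1
m(m(b1, b6), m(m(b5, b3), b2)) = 1->2, 2->2, 3->3
m(m(m(b1, b6), m(m(b5, b3), b2)), b4) = 1->2, 2->2, 3->2

1->2, 2->2, 3->2


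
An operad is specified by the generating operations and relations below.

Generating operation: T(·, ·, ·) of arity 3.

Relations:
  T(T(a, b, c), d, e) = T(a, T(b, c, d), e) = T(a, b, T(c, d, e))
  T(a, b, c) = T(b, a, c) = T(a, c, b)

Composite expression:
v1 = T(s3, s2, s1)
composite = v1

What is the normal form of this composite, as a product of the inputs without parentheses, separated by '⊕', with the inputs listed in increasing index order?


s1 ⊕ s2 ⊕ s3

Any arrangement under T is one operation, so sort the s-inputs.
T(s3, s2, s1) linearizes to s3 ⊕ s2 ⊕ s1
putting the inputs in ascending order: s1 ⊕ s2 ⊕ s3


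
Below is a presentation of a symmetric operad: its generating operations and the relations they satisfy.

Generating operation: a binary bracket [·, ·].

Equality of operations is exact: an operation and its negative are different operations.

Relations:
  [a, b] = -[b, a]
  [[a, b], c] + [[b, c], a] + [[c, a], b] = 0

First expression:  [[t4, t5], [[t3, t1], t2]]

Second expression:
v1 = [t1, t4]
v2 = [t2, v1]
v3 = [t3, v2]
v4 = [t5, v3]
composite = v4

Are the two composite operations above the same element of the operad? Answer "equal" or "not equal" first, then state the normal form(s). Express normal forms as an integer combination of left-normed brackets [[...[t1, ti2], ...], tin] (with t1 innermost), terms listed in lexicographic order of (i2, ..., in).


The first composite normalizes to [[[[t1, t3], t2], t4], t5] - [[[[t1, t3], t2], t5], t4]
The second composite normalizes to -[[[[t1, t4], t2], t3], t5]
The forms do not match — not equal.

not equal: they reduce to [[[[t1, t3], t2], t4], t5] - [[[[t1, t3], t2], t5], t4] and -[[[[t1, t4], t2], t3], t5]


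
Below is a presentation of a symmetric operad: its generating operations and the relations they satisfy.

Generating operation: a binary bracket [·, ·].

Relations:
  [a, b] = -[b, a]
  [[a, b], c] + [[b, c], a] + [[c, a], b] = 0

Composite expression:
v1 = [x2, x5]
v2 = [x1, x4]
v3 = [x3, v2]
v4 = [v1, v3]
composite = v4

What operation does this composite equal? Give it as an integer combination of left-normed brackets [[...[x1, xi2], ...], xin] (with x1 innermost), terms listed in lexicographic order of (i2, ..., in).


[[[[x1, x4], x3], x2], x5] - [[[[x1, x4], x3], x5], x2]

Left-normed coefficients sit on the x1-initial expansion words.
Composite bracket: [[x2, x5], [x3, [x1, x4]]]
Each bracket splits as ab - ba, giving 16 signed words (2^4 = 16).
Words beginning with x1 determine it all:
  sign of x1x4x3x2x5 is +1, so it contributes +[[[[x1, x4], x3], x2], x5]
  sign of x1x4x3x5x2 is -1, so it contributes -[[[[x1, x4], x3], x5], x2]


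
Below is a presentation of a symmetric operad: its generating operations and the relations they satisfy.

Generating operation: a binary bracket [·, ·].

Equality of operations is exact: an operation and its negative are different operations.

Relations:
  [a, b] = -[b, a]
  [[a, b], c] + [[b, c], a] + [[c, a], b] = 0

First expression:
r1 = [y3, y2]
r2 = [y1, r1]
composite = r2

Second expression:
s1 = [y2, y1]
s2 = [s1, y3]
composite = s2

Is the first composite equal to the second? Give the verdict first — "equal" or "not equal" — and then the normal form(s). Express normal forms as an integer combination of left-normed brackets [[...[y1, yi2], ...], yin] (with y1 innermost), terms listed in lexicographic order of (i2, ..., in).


Normal form of the first expression: -[[y1, y2], y3] + [[y1, y3], y2]
Normal form of the second expression: -[[y1, y2], y3]
The normal forms differ: not equal.

not equal; first: -[[y1, y2], y3] + [[y1, y3], y2]; second: -[[y1, y2], y3]


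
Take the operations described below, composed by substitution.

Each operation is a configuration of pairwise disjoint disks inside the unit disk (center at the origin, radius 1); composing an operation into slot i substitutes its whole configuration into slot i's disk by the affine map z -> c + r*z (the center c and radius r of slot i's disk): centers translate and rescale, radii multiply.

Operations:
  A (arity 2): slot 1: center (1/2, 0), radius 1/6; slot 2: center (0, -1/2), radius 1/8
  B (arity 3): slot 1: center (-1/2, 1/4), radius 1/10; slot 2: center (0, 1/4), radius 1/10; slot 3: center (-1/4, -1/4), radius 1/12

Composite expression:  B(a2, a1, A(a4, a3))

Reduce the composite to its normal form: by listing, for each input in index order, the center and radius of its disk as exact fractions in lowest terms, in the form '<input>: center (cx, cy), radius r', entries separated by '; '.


a1: center (0, 1/4), radius 1/10; a2: center (-1/2, 1/4), radius 1/10; a3: center (-1/4, -7/24), radius 1/96; a4: center (-5/24, -1/4), radius 1/72

Only the slot chain above each a matters under B; compose those maps.
input a2: composing its 1 substitution step yields center (-1/2, 1/4), radius 1/10
input a1: composing its 1 substitution step yields center (0, 1/4), radius 1/10
input a4: composing its 2 substitution steps yields center (-5/24, -1/4), radius 1/72
input a3: composing its 2 substitution steps yields center (-1/4, -7/24), radius 1/96


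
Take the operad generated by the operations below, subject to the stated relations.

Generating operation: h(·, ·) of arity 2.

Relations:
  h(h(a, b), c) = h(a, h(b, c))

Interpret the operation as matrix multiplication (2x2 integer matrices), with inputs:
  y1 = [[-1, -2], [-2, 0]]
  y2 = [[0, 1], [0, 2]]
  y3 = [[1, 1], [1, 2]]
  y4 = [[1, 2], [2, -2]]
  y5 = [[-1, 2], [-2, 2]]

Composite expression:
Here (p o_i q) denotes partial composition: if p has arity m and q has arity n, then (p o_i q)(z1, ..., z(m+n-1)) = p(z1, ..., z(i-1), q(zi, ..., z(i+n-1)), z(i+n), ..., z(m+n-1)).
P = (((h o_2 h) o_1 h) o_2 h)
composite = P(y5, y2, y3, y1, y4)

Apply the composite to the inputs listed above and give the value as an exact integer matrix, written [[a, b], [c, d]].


h(y2, y3) = [[1, 2], [2, 4]]
h(y5, h(y2, y3)) = [[3, 6], [2, 4]]
h(y1, y4) = [[-5, 2], [-2, -4]]
h(h(y5, h(y2, y3)), h(y1, y4)) = [[-27, -18], [-18, -12]]

[[-27, -18], [-18, -12]]


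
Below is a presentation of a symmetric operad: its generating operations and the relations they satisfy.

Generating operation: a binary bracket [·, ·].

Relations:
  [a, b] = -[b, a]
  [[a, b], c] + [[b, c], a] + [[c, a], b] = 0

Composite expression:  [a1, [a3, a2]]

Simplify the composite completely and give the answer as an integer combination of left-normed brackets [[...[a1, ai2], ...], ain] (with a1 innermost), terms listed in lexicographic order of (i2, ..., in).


-[[a1, a2], a3] + [[a1, a3], a2]

Antisymmetry and Jacobi reduce to a1-anchored left-normed brackets.
Composite bracket: [a1, [a3, a2]]
Each bracket splits as ab - ba, giving 4 signed words (2^2 = 4).
Collect the words opening with a1:
  word a1a2a3 has sign -1, contributing -[[a1, a2], a3]
  word a1a3a2 has sign +1, contributing +[[a1, a3], a2]


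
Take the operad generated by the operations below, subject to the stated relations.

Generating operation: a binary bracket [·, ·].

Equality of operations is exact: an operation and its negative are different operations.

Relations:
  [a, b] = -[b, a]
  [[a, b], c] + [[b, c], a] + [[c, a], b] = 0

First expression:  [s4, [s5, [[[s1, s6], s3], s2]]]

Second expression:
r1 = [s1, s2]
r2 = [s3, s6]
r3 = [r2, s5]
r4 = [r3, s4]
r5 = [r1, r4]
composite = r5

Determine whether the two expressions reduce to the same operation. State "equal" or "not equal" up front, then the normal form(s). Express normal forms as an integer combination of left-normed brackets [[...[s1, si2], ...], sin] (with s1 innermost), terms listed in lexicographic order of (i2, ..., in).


not equal; first: [[[[[s1, s6], s3], s2], s5], s4]; second: [[[[[s1, s2], s3], s6], s5], s4] - [[[[[s1, s2], s4], s3], s6], s5] + [[[[[s1, s2], s4], s5], s3], s6] - [[[[[s1, s2], s4], s5], s6], s3] + [[[[[s1, s2], s4], s6], s3], s5] - [[[[[s1, s2], s5], s3], s6], s4] + [[[[[s1, s2], s5], s6], s3], s4] - [[[[[s1, s2], s6], s3], s5], s4]


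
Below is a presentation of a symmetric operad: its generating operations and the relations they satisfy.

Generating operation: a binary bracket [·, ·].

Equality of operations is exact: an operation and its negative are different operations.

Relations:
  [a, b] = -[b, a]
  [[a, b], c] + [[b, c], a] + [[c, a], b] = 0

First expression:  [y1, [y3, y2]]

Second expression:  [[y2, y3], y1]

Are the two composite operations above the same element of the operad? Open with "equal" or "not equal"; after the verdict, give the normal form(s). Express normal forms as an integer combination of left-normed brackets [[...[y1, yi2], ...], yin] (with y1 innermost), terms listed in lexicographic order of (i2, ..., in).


Reducing the first expression gives -[[y1, y2], y3] + [[y1, y3], y2]
Reducing the second expression gives -[[y1, y2], y3] + [[y1, y3], y2]
Same normal form: equal.

equal: each reduces to -[[y1, y2], y3] + [[y1, y3], y2]


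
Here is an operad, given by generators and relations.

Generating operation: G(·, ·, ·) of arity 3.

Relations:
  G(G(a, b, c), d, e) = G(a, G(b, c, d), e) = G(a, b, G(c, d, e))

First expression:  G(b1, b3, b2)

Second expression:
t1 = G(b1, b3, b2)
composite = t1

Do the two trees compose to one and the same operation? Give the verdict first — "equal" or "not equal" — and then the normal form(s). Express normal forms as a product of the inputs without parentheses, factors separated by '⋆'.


equal — both sides give b1 ⋆ b3 ⋆ b2

The first expression reduces to b1 ⋆ b3 ⋆ b2
The second expression reduces to b1 ⋆ b3 ⋆ b2
Both agree, so they are equal.


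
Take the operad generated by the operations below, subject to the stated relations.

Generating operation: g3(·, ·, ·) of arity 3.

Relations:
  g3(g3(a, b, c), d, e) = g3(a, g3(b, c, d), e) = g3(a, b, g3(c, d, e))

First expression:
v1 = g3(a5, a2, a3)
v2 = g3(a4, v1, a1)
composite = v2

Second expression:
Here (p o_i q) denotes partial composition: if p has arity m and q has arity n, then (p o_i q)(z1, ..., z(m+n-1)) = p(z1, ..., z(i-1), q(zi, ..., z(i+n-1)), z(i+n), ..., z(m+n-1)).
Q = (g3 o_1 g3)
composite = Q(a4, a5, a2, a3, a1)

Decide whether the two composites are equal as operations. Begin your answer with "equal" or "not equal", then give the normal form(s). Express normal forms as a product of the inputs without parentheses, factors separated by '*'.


equal; the common form is a4 * a5 * a2 * a3 * a1

The first expression reduces to a4 * a5 * a2 * a3 * a1
The second expression reduces to a4 * a5 * a2 * a3 * a1
One common form — equal.


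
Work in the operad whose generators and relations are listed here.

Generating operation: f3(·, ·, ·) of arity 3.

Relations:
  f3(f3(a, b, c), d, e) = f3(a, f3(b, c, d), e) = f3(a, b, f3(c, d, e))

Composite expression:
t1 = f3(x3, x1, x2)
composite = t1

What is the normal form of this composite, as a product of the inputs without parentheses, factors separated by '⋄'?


x3 ⋄ x1 ⋄ x2

Associativity of f3 dissolves the nesting; only the x-input order survives.
f3(x3, x1, x2) spells out as x3 ⋄ x1 ⋄ x2


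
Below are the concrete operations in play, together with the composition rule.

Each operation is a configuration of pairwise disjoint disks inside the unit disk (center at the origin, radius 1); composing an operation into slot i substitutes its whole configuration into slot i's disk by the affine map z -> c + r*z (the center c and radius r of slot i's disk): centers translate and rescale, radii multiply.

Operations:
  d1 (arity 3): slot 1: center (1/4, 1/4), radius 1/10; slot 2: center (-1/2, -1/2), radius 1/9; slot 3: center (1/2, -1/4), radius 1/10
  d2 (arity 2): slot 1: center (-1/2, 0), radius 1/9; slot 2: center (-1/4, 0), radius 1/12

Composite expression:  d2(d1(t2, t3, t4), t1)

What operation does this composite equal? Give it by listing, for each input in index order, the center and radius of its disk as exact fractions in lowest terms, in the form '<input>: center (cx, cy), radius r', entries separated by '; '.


t1: center (-1/4, 0), radius 1/12; t2: center (-17/36, 1/36), radius 1/90; t3: center (-5/9, -1/18), radius 1/81; t4: center (-4/9, -1/36), radius 1/90

Each t-disk chains the slot maps above it in d2; radii multiply.
t2 passes through 2 substitutions, ending at center (-17/36, 1/36), radius 1/90
t3 passes through 2 substitutions, ending at center (-5/9, -1/18), radius 1/81
t4 passes through 2 substitutions, ending at center (-4/9, -1/36), radius 1/90
t1 passes through 1 substitution, ending at center (-1/4, 0), radius 1/12


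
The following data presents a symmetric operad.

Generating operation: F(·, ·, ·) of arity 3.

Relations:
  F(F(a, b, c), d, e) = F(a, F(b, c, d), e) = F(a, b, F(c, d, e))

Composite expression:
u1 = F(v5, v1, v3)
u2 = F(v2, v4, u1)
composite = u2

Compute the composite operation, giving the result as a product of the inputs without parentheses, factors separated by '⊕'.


v2 ⊕ v4 ⊕ v5 ⊕ v1 ⊕ v3

All parenthesizations of F agree; list the v-inputs left to right.
F(v5, v1, v3) linearizes to v5 ⊕ v1 ⊕ v3
F(v2, v4, F(v5, v1, v3)) linearizes to v2 ⊕ v4 ⊕ v5 ⊕ v1 ⊕ v3


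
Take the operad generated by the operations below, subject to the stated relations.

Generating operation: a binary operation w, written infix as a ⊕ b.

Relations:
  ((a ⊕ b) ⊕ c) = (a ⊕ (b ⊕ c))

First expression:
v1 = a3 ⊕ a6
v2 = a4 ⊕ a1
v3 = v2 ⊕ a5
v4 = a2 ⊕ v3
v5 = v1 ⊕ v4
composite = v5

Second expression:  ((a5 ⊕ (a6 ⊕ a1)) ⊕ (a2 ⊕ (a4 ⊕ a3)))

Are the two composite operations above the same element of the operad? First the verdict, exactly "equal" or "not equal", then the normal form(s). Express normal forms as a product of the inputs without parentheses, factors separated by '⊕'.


not equal; the first gives a3 ⊕ a6 ⊕ a2 ⊕ a4 ⊕ a1 ⊕ a5 and the second a5 ⊕ a6 ⊕ a1 ⊕ a2 ⊕ a4 ⊕ a3

The first composite normalizes to a3 ⊕ a6 ⊕ a2 ⊕ a4 ⊕ a1 ⊕ a5
The second composite normalizes to a5 ⊕ a6 ⊕ a1 ⊕ a2 ⊕ a4 ⊕ a3
They disagree, so not equal.


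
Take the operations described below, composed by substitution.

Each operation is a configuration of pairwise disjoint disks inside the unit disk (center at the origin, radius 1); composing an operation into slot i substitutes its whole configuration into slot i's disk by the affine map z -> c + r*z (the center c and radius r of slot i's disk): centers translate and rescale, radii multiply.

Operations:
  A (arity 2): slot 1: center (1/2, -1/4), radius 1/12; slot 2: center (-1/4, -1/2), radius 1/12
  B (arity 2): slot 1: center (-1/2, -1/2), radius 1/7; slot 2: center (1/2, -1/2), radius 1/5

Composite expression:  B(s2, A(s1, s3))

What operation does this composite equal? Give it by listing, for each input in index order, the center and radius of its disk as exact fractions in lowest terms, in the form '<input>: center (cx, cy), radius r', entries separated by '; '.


s1: center (3/5, -11/20), radius 1/60; s2: center (-1/2, -1/2), radius 1/7; s3: center (9/20, -3/5), radius 1/60

Nesting under B composes maps z -> c + r*z down each s-path.
for s2, the 1-step affine chain lands on center (-1/2, -1/2), radius 1/7
for s1, the 2-step affine chain lands on center (3/5, -11/20), radius 1/60
for s3, the 2-step affine chain lands on center (9/20, -3/5), radius 1/60


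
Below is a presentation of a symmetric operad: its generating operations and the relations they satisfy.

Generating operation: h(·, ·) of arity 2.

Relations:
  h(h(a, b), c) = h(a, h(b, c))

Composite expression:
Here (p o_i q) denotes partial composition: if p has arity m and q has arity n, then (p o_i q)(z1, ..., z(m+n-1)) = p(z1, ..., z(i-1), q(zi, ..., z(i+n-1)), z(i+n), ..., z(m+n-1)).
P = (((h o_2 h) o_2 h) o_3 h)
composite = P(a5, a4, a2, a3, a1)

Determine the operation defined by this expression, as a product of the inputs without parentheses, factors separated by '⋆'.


Key point: h is associative — brackets drop, the a-order remains.
h(a2, a3) reduces to a2 ⋆ a3
h(a4, h(a2, a3)) reduces to a4 ⋆ a2 ⋆ a3
h(h(a4, h(a2, a3)), a1) reduces to a4 ⋆ a2 ⋆ a3 ⋆ a1
h(a5, h(h(a4, h(a2, a3)), a1)) reduces to a5 ⋆ a4 ⋆ a2 ⋆ a3 ⋆ a1

a5 ⋆ a4 ⋆ a2 ⋆ a3 ⋆ a1


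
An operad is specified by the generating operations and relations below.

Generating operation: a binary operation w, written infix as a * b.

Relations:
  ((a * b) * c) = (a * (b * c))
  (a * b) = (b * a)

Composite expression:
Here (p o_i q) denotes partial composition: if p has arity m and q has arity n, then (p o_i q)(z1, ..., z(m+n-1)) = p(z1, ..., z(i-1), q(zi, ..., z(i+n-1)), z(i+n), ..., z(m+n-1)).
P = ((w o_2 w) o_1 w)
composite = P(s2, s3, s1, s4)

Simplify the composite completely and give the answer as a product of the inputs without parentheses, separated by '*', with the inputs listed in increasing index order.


s1 * s2 * s3 * s4

Reordering under w is free, so list the s-inputs canonically.
(s2 * s3) reduces to s2 * s3
(s1 * s4) reduces to s1 * s4
((s2 * s3) * (s1 * s4)) reduces to s2 * s3 * s1 * s4
the factors in increasing index order: s1 * s2 * s3 * s4


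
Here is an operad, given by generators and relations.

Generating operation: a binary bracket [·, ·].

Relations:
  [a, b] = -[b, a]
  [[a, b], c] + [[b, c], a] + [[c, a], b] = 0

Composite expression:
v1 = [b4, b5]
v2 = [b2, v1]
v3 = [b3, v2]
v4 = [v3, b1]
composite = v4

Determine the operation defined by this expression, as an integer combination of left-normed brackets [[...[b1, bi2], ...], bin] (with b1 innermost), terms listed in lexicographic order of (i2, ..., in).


[[[[b1, b2], b4], b5], b3] - [[[[b1, b2], b5], b4], b3] - [[[[b1, b3], b2], b4], b5] + [[[[b1, b3], b2], b5], b4] + [[[[b1, b3], b4], b5], b2] - [[[[b1, b3], b5], b4], b2] - [[[[b1, b4], b5], b2], b3] + [[[[b1, b5], b4], b2], b3]


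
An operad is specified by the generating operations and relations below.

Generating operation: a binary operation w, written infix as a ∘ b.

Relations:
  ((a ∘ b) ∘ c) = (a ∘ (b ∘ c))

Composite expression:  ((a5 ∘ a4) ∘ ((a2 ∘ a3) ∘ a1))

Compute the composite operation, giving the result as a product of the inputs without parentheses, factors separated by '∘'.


a5 ∘ a4 ∘ a2 ∘ a3 ∘ a1


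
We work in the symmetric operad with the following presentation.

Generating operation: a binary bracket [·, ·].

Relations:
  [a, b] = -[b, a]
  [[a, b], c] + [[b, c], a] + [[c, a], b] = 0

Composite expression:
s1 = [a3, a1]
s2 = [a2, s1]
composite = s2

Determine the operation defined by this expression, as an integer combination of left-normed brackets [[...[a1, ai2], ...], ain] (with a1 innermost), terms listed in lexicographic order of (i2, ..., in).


Skip Jacobi rewriting: expand, keep a1-initial words, read off terms.
Composite bracket: [a2, [a3, a1]]
The bracket unfolds into 4 signed words via [a, b] = ab - ba (2^2 = 4).
Only words starting with a1 matter:
  the word a1a3a2 carries sign +1 and contributes +[[a1, a3], a2]

[[a1, a3], a2]
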